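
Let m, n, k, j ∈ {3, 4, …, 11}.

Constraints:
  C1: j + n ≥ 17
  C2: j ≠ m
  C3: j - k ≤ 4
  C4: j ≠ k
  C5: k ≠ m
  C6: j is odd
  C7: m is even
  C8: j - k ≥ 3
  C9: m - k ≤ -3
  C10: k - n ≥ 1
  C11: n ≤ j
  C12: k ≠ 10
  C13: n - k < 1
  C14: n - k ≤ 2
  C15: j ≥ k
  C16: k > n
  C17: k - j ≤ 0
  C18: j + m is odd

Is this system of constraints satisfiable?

One satisfying assignment is m = 4, n = 7, k = 8, j = 11.
For the less obvious constraints — constraint 1: j + n = 18; constraint 3: j - k = 3; constraint 8: j - k = 3 — and the others hold by inspection.

Satisfiable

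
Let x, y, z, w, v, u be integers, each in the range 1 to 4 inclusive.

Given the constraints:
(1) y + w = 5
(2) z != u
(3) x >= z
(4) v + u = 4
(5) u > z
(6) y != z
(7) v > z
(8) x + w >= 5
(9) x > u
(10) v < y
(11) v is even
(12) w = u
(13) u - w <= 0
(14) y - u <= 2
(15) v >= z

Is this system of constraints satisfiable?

Satisfiable

The assignment x = 3, y = 3, z = 1, w = 2, v = 2, u = 2 works:
  constraint 1 holds since y + w = 5.
  constraint 4 holds since v + u = 4.
  constraint 8 holds since x + w = 5.
The rest check out directly.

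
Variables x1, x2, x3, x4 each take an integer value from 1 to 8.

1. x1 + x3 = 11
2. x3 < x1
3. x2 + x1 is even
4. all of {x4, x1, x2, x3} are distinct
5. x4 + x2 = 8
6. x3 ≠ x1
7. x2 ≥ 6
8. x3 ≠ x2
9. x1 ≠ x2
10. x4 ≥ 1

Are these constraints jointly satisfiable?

Satisfiable

Try x1 = 8, x2 = 6, x3 = 3, x4 = 2.
Check constraint 1: x1 + x3 = 11; constraint 4: values 2, 8, 6, 3 are distinct; constraint 5: x4 + x2 = 8. The remaining constraints are straightforward to verify.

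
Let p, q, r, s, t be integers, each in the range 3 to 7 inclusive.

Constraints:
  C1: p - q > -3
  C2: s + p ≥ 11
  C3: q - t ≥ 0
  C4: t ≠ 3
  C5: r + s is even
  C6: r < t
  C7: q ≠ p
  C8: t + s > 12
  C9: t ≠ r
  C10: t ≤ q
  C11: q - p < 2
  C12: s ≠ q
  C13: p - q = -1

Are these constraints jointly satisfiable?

Satisfiable

Setting (p, q, r, s, t) = (5, 6, 3, 7, 6) satisfies everything: constraint 1: p - q = -1; constraint 2: s + p = 12; constraint 3: q - t = 0, and the others follow.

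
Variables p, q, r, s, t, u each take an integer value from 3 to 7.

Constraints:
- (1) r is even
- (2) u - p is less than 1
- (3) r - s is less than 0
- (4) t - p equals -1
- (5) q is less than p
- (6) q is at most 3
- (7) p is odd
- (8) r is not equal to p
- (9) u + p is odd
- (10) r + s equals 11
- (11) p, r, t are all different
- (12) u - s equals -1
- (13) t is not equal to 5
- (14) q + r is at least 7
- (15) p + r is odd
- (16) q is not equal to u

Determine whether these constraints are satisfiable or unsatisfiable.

Satisfiable

One satisfying assignment is p = 7, q = 3, r = 4, s = 7, t = 6, u = 6.
For the less obvious constraints — constraint 2: u - p = -1; constraint 3: r - s = -3 — and the others hold by inspection.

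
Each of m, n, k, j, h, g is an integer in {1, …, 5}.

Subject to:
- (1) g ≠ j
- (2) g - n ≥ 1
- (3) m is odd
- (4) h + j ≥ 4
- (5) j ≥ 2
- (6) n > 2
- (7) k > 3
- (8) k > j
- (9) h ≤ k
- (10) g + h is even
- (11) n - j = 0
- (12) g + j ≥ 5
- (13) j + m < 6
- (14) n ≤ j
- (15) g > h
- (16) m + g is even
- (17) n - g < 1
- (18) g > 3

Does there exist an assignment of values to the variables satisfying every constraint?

The assignment m = 1, n = 3, k = 4, j = 3, h = 1, g = 5 works:
  constraint 2 holds since g - n = 2.
  constraint 4 holds since h + j = 4.
  constraint 11 holds since n - j = 0.
The rest check out directly.

Satisfiable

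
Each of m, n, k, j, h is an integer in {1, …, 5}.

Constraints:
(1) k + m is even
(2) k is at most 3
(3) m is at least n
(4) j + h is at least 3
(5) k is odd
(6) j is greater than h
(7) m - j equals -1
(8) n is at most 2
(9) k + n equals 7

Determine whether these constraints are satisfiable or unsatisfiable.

Unsatisfiable

From constraint 2: k ≤ 3. From constraint 8: n ≤ 2. Hence k + n ≤ 5. But constraint 9 requires k + n = 7, and 7 > 5. Contradiction.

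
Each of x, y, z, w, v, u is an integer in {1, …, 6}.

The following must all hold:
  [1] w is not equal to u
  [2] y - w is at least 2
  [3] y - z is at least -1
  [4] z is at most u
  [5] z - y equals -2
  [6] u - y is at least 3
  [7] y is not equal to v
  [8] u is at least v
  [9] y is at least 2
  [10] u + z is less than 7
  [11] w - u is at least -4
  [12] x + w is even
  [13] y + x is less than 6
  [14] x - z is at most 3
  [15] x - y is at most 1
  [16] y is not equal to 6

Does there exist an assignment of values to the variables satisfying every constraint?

Constraints 2, 6, and 11 give y − w ≥ 2, w − u ≥ -4, u − y ≥ 3.
Adding all 3 inequalities: the left sides telescope to 0, and the right sides sum to 2 + (-4) + 3 = 1. So 0 ≥ 1, which is false.

Unsatisfiable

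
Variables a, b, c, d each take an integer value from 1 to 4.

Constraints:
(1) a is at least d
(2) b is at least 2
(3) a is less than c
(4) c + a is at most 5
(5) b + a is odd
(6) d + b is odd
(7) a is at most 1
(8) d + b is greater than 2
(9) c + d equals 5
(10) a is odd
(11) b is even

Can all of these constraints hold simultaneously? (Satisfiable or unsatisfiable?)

Satisfiable

Setting (a, b, c, d) = (1, 4, 4, 1) satisfies everything: constraint 4: c + a = 5; constraint 8: d + b = 5; constraint 9: c + d = 5, and the others follow.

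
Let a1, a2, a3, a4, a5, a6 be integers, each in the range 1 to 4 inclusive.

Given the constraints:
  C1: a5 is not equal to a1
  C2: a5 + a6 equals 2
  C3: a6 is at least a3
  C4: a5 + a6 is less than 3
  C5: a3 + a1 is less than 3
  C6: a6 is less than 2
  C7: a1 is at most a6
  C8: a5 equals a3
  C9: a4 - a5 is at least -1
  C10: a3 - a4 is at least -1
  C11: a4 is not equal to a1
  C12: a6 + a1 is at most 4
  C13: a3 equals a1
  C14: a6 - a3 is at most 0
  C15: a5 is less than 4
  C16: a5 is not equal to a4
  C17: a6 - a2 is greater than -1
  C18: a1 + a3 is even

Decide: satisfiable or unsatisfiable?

Unsatisfiable

From constraints 8 and 13, a5 = a3 = a1, so a5 = a1. But constraint 1 says a5 ≠ a1. Contradiction.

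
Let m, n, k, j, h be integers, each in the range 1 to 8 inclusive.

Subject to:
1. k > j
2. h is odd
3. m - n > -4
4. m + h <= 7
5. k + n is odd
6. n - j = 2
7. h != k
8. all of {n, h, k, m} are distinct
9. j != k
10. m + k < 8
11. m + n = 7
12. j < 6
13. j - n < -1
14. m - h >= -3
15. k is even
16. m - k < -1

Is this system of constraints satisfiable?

Satisfiable

Setting (m, n, k, j, h) = (2, 5, 4, 3, 3) satisfies everything: constraint 3: m - n = -3; constraint 4: m + h = 5; constraint 6: n - j = 2, and the others follow.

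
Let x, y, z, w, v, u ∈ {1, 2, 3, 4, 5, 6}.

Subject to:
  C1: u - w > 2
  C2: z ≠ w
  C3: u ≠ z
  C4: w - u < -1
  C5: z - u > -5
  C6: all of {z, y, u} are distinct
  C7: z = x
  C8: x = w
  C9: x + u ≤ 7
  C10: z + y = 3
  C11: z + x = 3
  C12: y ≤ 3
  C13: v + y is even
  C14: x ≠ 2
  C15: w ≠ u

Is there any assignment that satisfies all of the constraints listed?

Unsatisfiable

From constraints 7 and 8, z = x = w, so z = w. But constraint 2 says z ≠ w. Contradiction.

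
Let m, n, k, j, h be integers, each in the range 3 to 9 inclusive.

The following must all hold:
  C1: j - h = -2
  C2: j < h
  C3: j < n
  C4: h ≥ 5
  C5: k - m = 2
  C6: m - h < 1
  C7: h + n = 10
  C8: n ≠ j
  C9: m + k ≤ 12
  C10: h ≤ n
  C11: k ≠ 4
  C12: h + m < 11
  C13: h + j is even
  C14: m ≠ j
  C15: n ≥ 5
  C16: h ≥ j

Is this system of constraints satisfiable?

The assignment m = 5, n = 5, k = 7, j = 3, h = 5 works:
  constraint 1 holds since j - h = -2.
  constraint 5 holds since k - m = 2.
The rest check out directly.

Satisfiable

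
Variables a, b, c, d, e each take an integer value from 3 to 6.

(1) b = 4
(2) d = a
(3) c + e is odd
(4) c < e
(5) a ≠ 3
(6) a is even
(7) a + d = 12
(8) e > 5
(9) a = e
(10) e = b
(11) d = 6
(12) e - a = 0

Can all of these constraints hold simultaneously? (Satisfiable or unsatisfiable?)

Unsatisfiable

Constraint 11 fixes d = 6 and constraint 1 fixes b = 4. Constraints 2, 9, and 10 give d = a = e = b, so d = b. But 6 ≠ 4 — contradiction.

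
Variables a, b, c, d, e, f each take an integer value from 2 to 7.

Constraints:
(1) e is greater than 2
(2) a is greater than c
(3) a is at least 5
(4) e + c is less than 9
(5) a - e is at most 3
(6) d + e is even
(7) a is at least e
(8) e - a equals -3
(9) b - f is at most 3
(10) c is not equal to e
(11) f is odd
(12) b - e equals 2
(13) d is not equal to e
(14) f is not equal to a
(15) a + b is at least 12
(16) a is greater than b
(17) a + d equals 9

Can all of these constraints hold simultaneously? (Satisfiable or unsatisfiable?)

Satisfiable

Try a = 7, b = 6, c = 2, d = 2, e = 4, f = 5.
Check constraint 4: e + c = 6; constraint 5: a - e = 3; constraint 8: e - a = -3. The remaining constraints are straightforward to verify.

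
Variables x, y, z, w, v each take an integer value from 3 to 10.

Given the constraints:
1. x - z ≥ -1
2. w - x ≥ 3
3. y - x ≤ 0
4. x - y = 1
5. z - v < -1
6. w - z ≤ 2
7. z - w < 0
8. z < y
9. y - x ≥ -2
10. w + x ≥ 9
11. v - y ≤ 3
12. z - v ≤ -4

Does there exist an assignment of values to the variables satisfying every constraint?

Unsatisfiable

Constraints 2, 3, 6, 11, and 12 give w − x ≥ 3, x − y ≥ 0, y − v ≥ -3, v − z ≥ 4, z − w ≥ -2.
Adding all 5 inequalities: the left sides telescope to 0, and the right sides sum to 3 + 0 + (-3) + 4 + (-2) = 2. So 0 ≥ 2, which is false.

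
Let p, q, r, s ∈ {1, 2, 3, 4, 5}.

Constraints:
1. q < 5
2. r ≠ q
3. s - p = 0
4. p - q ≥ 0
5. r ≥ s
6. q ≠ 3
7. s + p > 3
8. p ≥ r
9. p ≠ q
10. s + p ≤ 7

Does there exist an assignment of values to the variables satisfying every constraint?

Satisfiable

Try p = 3, q = 2, r = 3, s = 3.
Check constraint 3: s - p = 0; constraint 4: p - q = 1; constraint 7: s + p = 6. The remaining constraints are straightforward to verify.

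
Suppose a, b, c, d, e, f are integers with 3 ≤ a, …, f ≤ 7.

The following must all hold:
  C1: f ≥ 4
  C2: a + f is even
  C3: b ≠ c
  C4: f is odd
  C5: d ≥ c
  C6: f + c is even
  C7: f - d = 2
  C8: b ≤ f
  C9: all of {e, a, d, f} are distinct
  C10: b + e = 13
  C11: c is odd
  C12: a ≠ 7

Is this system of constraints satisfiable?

Satisfiable

Setting (a, b, c, d, e, f) = (3, 7, 5, 5, 6, 7) satisfies everything: constraint 7: f - d = 2; constraint 9: values 6, 3, 5, 7 are distinct; constraint 10: b + e = 13, and the others follow.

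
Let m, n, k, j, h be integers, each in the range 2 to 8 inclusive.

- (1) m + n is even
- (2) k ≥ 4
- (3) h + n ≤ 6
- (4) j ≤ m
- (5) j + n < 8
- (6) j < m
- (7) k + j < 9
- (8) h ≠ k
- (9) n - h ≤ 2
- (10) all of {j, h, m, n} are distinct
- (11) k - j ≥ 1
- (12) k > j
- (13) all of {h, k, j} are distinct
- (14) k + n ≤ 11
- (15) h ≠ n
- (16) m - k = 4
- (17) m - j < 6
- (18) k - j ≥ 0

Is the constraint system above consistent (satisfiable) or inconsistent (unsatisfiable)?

Take m = 8, n = 4, k = 4, j = 3, h = 2. Then constraint 3: h + n = 6; constraint 5: j + n = 7; constraint 7: k + j = 7, and every other listed constraint is also met.

Satisfiable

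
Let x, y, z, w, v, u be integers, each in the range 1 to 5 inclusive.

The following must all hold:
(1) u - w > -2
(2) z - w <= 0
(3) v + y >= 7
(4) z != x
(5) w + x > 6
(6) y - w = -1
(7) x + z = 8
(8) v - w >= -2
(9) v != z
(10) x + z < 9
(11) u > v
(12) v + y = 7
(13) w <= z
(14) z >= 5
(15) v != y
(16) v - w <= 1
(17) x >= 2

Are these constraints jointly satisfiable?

One satisfying assignment is x = 3, y = 4, z = 5, w = 5, v = 3, u = 5.
For the less obvious constraints — constraint 1: u - w = 0; constraint 2: z - w = 0 — and the others hold by inspection.

Satisfiable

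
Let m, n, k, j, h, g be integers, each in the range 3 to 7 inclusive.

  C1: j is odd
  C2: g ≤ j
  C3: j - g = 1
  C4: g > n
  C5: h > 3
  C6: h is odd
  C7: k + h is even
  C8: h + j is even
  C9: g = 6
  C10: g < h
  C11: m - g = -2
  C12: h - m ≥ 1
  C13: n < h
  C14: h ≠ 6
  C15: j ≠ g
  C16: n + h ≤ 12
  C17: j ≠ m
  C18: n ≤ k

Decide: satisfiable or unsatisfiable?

Satisfiable

One satisfying assignment is m = 4, n = 4, k = 5, j = 7, h = 7, g = 6.
For the less obvious constraints — constraint 3: j - g = 1; constraint 11: m - g = -2 — and the others hold by inspection.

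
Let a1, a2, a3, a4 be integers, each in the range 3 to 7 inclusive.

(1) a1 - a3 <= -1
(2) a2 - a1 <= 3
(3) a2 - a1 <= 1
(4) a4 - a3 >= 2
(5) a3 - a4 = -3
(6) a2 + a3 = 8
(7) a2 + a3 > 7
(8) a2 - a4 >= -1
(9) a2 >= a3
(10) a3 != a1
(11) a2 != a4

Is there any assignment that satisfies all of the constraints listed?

Unsatisfiable

Constraints 1, 3, 4, and 8 give a4 − a3 ≥ 2, a3 − a1 ≥ 1, a1 − a2 ≥ -1, a2 − a4 ≥ -1.
Adding all 4 inequalities: the left sides telescope to 0, and the right sides sum to 2 + 1 + (-1) + (-1) = 1. So 0 ≥ 1, which is false.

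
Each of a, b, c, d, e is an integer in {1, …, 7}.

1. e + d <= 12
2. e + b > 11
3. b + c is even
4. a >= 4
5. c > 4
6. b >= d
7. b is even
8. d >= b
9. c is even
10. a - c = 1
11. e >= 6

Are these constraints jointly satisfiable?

Satisfiable

Try a = 7, b = 6, c = 6, d = 6, e = 6.
Check constraint 1: e + d = 12; constraint 2: e + b = 12; constraint 10: a - c = 1. The remaining constraints are straightforward to verify.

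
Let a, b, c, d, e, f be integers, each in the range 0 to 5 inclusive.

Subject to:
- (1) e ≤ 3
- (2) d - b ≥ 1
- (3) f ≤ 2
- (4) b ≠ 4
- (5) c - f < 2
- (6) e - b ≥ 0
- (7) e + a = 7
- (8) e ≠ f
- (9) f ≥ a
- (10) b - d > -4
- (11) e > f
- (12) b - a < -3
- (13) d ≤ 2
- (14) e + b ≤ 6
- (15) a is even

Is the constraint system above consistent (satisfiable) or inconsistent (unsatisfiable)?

Unsatisfiable

From constraint 1: e ≤ 3. From constraints 3 and 9: a ≤ f ≤ 2. Hence e + a ≤ 5. But constraint 7 requires e + a = 7, and 7 > 5. Contradiction.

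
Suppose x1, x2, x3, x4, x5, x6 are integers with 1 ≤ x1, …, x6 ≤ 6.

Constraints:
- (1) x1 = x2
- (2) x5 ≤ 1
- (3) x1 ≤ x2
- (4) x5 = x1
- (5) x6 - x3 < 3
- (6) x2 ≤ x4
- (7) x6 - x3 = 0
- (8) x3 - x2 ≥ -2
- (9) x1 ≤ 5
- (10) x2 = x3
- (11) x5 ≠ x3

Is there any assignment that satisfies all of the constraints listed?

Unsatisfiable

From constraints 1, 4, and 10, x5 = x1 = x2 = x3, so x5 = x3. But constraint 11 says x5 ≠ x3. Contradiction.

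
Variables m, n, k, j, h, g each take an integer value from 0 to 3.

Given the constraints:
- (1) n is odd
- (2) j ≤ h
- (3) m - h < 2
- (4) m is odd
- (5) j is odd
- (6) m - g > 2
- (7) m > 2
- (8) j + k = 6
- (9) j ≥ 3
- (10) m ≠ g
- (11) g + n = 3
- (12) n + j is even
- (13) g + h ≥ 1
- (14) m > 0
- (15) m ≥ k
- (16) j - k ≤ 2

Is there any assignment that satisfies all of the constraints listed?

The assignment m = 3, n = 3, k = 3, j = 3, h = 3, g = 0 works:
  constraint 3 holds since m - h = 0.
  constraint 6 holds since m - g = 3.
The rest check out directly.

Satisfiable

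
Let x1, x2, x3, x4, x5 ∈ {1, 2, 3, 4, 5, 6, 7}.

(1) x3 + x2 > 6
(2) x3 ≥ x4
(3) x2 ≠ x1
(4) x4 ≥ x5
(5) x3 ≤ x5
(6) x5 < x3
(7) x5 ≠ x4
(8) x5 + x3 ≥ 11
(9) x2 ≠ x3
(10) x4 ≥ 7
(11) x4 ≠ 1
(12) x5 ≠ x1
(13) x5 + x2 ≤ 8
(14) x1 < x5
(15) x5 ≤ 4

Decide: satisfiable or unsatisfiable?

From constraints 2 and 10: x3 ≥ x4 and x4 ≥ 7, so x3 ≥ 7. From constraints 5 and 15: x3 ≤ x5 and x5 ≤ 4, so x3 ≤ 4. But 4 < 7, so no value of x3 works.

Unsatisfiable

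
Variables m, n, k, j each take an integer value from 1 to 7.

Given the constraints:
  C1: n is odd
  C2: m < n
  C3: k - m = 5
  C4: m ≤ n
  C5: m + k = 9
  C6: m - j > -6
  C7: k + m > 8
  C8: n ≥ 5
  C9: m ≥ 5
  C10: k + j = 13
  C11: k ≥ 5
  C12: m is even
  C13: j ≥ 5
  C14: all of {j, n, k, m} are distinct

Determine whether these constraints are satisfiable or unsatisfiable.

Constraints 8, 9, 11, and 13 confine each of j, n, k, m to the 3 values {5, …, 7} (the domain already gives each ≤ 7).
Constraint 14 requires all 4 of them to be distinct, but only 3 values are available — impossible by the pigeonhole principle.

Unsatisfiable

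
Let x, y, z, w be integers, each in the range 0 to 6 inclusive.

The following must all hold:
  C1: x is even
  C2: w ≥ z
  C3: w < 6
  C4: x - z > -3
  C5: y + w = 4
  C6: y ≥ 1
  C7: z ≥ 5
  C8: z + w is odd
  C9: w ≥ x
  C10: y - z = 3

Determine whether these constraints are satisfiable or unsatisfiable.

From constraint 6: y ≥ 1. From constraints 2 and 7: w ≥ z ≥ 5. Hence y + w ≥ 6. But constraint 5 requires y + w = 4, and 4 < 6. Contradiction.

Unsatisfiable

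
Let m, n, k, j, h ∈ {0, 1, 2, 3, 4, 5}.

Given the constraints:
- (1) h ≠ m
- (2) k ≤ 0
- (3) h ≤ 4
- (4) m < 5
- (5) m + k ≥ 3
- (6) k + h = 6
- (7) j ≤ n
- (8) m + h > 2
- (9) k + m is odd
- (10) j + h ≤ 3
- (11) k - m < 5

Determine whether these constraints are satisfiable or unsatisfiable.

Unsatisfiable

From constraint 2: k ≤ 0. From constraint 3: h ≤ 4. Hence k + h ≤ 4. But constraint 6 requires k + h = 6, and 6 > 4. Contradiction.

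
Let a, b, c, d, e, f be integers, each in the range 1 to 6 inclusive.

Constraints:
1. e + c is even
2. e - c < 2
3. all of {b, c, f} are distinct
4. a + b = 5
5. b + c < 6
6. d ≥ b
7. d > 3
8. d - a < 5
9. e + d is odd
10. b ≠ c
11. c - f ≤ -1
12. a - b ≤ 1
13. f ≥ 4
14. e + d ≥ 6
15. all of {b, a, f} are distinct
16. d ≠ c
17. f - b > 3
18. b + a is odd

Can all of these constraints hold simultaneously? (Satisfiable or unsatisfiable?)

Satisfiable

Try a = 3, b = 2, c = 3, d = 6, e = 3, f = 6.
Check constraint 2: e - c = 0; constraint 4: a + b = 5; constraint 5: b + c = 5. The remaining constraints are straightforward to verify.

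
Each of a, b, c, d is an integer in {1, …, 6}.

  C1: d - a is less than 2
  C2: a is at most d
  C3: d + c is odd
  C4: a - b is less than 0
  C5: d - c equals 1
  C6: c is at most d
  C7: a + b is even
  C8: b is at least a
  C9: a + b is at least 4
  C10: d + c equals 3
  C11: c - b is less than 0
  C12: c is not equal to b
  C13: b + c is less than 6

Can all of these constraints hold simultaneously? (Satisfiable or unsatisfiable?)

Satisfiable

One satisfying assignment is a = 2, b = 4, c = 1, d = 2.
For the less obvious constraints — constraint 1: d - a = 0; constraint 4: a - b = -2; constraint 5: d - c = 1 — and the others hold by inspection.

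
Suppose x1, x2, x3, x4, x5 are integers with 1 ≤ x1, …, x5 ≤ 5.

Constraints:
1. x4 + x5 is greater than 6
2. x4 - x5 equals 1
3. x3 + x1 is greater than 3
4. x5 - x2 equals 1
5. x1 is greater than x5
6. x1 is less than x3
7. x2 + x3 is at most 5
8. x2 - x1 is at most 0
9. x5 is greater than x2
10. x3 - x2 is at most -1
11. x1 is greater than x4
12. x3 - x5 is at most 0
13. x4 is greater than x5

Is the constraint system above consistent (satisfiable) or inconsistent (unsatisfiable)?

Unsatisfiable

Constraints 6, 9, 10, 11, and 13 give x2 < x5, x5 < x4, x4 < x1, x1 < x3, x3 < x2. Chaining: x2 < x5 < x4 < x1 < x3 < x2, which forces x2 < x2 — impossible.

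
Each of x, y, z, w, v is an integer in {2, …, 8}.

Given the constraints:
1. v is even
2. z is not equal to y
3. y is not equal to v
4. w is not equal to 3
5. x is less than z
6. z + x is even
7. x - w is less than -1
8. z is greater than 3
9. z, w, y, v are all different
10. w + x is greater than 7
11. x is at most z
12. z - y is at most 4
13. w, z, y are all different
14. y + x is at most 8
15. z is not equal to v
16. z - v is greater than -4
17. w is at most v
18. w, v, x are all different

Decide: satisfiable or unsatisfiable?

Try x = 3, y = 5, z = 7, w = 6, v = 8.
Check constraint 7: x - w = -3; constraint 10: w + x = 9. The remaining constraints are straightforward to verify.

Satisfiable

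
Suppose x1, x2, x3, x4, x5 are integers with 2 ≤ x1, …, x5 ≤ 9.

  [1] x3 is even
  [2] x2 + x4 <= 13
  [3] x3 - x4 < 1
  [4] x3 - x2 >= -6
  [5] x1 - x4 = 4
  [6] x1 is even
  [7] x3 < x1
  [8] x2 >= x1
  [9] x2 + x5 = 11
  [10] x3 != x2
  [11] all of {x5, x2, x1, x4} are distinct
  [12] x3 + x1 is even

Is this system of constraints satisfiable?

Satisfiable

The assignment x1 = 8, x2 = 9, x3 = 4, x4 = 4, x5 = 2 works:
  constraint 2 holds since x2 + x4 = 13.
  constraint 3 holds since x3 - x4 = 0.
  constraint 4 holds since x3 - x2 = -5.
The rest check out directly.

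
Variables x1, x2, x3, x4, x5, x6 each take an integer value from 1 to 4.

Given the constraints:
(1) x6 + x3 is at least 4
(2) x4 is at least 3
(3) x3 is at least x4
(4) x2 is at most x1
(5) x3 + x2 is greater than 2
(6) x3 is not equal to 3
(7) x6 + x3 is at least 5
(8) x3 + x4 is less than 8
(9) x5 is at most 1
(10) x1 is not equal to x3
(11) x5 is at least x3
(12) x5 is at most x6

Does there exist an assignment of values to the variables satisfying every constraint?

Unsatisfiable

From constraints 2 and 3: x3 ≥ x4 and x4 ≥ 3, so x3 ≥ 3. From constraints 9 and 11: x3 ≤ x5 and x5 ≤ 1, so x3 ≤ 1. But 1 < 3, so no value of x3 works.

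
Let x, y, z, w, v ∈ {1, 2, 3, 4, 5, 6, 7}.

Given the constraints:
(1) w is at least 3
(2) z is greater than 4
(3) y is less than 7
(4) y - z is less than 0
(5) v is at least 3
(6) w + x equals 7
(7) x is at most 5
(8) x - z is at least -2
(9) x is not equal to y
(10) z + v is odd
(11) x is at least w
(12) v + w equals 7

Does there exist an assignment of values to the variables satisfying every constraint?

Satisfiable

Take x = 4, y = 2, z = 5, w = 3, v = 4. Then constraint 4: y - z = -3; constraint 6: w + x = 7, and every other listed constraint is also met.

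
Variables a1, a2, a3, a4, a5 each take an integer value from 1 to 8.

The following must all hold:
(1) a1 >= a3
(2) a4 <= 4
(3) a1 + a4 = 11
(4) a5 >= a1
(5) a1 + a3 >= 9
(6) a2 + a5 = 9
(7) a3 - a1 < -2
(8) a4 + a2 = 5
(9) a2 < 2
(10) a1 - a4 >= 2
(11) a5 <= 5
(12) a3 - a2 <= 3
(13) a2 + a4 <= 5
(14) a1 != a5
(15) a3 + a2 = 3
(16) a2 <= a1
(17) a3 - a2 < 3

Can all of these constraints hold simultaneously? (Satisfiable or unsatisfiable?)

From constraints 4 and 11: a1 ≤ a5 ≤ 5. From constraint 2: a4 ≤ 4. Hence a1 + a4 ≤ 9. But constraint 3 requires a1 + a4 = 11, and 11 > 9. Contradiction.

Unsatisfiable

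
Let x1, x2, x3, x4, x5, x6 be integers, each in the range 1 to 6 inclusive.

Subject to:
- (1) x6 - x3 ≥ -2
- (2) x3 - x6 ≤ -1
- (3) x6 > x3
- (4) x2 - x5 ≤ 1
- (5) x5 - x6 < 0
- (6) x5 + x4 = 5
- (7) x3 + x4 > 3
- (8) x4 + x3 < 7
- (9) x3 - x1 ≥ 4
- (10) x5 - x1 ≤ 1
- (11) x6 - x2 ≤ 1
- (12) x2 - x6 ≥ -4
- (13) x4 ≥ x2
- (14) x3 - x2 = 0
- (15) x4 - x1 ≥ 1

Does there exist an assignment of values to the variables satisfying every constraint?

Constraints 2, 4, 9, 10, and 11 give x5 − x2 ≥ -1, x2 − x6 ≥ -1, x6 − x3 ≥ 1, x3 − x1 ≥ 4, x1 − x5 ≥ -1.
Adding all 5 inequalities: the left sides telescope to 0, and the right sides sum to (-1) + (-1) + 1 + 4 + (-1) = 2. So 0 ≥ 2, which is false.

Unsatisfiable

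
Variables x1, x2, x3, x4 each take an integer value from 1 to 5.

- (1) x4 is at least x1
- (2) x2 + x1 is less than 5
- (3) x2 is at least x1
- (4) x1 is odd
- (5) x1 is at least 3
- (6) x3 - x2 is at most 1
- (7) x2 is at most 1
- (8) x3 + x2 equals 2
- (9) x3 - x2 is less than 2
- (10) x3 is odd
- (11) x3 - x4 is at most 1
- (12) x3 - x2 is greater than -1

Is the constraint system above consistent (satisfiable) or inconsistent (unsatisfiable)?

Unsatisfiable

From constraints 3 and 5: x2 ≥ x1 and x1 ≥ 3, so x2 ≥ 3. From constraint 7: x2 ≤ 1. But 1 < 3, so no value of x2 works.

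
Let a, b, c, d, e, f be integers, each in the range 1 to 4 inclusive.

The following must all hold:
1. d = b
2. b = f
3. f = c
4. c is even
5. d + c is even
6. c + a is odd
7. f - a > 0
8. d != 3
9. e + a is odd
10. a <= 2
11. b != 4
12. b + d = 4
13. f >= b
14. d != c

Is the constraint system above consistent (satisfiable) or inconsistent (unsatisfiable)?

Unsatisfiable

From constraints 1, 2, and 3, d = b = f = c, so d = c. But constraint 14 says d ≠ c. Contradiction.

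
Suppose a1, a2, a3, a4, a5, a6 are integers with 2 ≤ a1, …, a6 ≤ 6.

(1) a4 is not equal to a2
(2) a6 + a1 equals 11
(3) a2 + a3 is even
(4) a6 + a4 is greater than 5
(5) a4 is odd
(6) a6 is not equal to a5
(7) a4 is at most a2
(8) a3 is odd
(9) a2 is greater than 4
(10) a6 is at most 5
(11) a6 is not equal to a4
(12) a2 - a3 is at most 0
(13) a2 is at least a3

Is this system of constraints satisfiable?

Satisfiable

Setting (a1, a2, a3, a4, a5, a6) = (6, 5, 5, 3, 2, 5) satisfies everything: constraint 2: a6 + a1 = 11; constraint 4: a6 + a4 = 8; constraint 12: a2 - a3 = 0, and the others follow.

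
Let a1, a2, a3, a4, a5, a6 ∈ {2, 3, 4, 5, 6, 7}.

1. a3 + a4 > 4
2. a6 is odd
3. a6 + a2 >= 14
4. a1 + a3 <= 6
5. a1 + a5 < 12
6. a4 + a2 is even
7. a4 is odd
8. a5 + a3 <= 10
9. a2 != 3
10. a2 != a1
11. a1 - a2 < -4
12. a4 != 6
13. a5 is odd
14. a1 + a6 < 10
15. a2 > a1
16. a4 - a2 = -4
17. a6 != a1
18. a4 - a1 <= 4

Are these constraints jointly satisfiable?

Satisfiable

One satisfying assignment is a1 = 2, a2 = 7, a3 = 2, a4 = 3, a5 = 7, a6 = 7.
For the less obvious constraints — constraint 1: a3 + a4 = 5; constraint 3: a6 + a2 = 14 — and the others hold by inspection.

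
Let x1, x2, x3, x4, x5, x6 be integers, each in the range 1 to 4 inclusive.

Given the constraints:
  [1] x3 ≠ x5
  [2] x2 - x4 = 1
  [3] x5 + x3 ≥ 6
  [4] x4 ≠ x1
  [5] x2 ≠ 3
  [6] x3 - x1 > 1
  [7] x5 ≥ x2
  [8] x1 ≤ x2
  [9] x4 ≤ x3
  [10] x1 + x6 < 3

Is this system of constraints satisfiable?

Satisfiable

Setting (x1, x2, x3, x4, x5, x6) = (1, 4, 3, 3, 4, 1) satisfies everything: constraint 2: x2 - x4 = 1; constraint 3: x5 + x3 = 7, and the others follow.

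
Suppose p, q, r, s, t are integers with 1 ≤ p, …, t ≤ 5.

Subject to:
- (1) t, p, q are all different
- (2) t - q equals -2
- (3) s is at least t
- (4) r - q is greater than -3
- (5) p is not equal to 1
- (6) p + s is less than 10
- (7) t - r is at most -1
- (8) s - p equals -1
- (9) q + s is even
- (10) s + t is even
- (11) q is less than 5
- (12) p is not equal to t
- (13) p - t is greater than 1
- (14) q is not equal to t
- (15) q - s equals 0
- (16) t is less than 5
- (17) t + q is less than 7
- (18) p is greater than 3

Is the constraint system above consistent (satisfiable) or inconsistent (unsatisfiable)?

Try p = 4, q = 3, r = 2, s = 3, t = 1.
Check constraint 2: t - q = -2; constraint 4: r - q = -1. The remaining constraints are straightforward to verify.

Satisfiable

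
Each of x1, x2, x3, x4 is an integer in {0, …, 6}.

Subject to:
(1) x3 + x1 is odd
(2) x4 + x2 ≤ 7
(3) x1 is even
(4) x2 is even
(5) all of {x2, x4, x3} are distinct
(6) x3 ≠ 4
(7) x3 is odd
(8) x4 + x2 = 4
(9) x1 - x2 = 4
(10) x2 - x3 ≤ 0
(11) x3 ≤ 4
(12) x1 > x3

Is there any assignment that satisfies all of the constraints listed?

One satisfying assignment is x1 = 4, x2 = 0, x3 = 1, x4 = 4.
For the less obvious constraints — constraint 2: x4 + x2 = 4; constraint 8: x4 + x2 = 4; constraint 9: x1 - x2 = 4 — and the others hold by inspection.

Satisfiable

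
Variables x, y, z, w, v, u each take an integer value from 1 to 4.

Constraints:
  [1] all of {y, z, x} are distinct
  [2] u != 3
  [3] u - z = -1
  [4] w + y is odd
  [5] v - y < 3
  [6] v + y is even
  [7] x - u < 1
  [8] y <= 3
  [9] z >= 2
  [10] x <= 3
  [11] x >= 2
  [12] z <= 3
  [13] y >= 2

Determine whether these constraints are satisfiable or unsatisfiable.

Unsatisfiable

Constraints 8, 9, 10, 11, 12, and 13 confine each of y, z, x to the 2 values {2, 3}.
Constraint 1 requires all 3 of them to be distinct, but only 2 values are available — impossible by the pigeonhole principle.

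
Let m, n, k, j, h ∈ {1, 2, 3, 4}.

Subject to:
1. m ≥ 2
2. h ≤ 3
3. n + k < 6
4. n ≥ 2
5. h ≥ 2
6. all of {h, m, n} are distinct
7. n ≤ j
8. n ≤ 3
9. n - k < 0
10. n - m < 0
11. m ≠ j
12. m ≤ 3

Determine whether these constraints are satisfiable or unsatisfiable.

Constraints 1, 2, 4, 5, 8, and 12 confine each of h, m, n to the 2 values {2, 3}.
Constraint 6 requires all 3 of them to be distinct, but only 2 values are available — impossible by the pigeonhole principle.

Unsatisfiable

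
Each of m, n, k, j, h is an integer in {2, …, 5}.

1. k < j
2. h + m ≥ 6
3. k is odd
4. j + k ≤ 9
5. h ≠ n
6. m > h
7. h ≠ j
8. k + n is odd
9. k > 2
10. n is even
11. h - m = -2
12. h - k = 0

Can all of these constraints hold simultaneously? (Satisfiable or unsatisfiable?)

Satisfiable

Setting (m, n, k, j, h) = (5, 2, 3, 5, 3) satisfies everything: constraint 2: h + m = 8; constraint 4: j + k = 8, and the others follow.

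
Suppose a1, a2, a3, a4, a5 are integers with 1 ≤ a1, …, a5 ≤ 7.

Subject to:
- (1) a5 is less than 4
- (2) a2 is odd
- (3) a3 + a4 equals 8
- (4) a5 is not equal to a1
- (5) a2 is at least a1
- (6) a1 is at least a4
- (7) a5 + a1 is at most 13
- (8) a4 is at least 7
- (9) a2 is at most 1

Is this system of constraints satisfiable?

Unsatisfiable

From constraints 6 and 8: a1 ≥ a4 and a4 ≥ 7, so a1 ≥ 7. From constraints 5 and 9: a1 ≤ a2 and a2 ≤ 1, so a1 ≤ 1. But 1 < 7, so no value of a1 works.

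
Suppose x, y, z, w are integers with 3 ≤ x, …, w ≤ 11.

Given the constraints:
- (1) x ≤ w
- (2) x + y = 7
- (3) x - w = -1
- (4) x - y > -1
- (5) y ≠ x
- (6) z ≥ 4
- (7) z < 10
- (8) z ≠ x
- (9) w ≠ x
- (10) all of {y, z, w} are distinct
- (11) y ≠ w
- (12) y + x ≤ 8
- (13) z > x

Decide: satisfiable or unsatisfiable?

Satisfiable

Try x = 4, y = 3, z = 9, w = 5.
Check constraint 2: x + y = 7; constraint 3: x - w = -1; constraint 4: x - y = 1. The remaining constraints are straightforward to verify.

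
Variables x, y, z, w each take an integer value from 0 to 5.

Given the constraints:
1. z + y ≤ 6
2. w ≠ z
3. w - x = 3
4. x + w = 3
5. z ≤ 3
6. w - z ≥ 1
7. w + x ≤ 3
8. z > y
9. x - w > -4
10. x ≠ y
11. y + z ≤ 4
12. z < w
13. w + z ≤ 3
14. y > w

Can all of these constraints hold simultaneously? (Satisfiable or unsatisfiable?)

Unsatisfiable

Constraints 8, 12, and 14 give y < z, z < w, w < y. Chaining: y < z < w < y, which forces y < y — impossible.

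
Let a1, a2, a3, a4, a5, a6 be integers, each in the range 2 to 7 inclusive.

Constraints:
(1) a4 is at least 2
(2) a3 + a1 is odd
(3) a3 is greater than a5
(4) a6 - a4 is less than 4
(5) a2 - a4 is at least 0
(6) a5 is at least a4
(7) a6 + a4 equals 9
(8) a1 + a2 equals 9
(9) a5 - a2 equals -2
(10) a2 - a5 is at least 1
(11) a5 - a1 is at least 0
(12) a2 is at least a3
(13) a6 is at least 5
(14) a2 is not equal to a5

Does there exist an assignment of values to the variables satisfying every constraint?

Satisfiable

Setting (a1, a2, a3, a4, a5, a6) = (3, 6, 6, 3, 4, 6) satisfies everything: constraint 4: a6 - a4 = 3; constraint 5: a2 - a4 = 3; constraint 7: a6 + a4 = 9, and the others follow.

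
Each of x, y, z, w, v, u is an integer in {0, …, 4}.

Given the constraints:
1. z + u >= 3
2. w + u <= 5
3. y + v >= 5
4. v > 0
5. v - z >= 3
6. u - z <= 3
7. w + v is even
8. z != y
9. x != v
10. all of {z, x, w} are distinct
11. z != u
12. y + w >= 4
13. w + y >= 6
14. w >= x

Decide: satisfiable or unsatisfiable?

Satisfiable

The assignment x = 1, y = 4, z = 0, w = 2, v = 4, u = 3 works:
  constraint 1 holds since z + u = 3.
  constraint 2 holds since w + u = 5.
The rest check out directly.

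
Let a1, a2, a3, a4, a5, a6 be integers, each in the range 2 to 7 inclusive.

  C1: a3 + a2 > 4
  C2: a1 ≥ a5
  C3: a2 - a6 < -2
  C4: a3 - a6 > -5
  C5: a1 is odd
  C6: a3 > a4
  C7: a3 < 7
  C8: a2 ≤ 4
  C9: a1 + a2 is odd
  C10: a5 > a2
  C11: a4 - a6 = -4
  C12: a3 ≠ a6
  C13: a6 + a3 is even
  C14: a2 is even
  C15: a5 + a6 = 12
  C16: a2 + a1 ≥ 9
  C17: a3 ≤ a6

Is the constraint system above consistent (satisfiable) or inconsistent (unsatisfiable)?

Satisfiable

One satisfying assignment is a1 = 7, a2 = 2, a3 = 4, a4 = 2, a5 = 6, a6 = 6.
For the less obvious constraints — constraint 1: a3 + a2 = 6; constraint 3: a2 - a6 = -4 — and the others hold by inspection.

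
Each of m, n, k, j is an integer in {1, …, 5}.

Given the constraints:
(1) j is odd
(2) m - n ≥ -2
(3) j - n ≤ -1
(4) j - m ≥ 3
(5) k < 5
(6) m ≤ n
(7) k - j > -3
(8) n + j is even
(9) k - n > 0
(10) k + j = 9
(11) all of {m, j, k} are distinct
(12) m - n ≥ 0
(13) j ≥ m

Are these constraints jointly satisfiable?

Constraints 2, 3, and 4 give j − m ≥ 3, m − n ≥ -2, n − j ≥ 1.
Adding all 3 inequalities: the left sides telescope to 0, and the right sides sum to 3 + (-2) + 1 = 2. So 0 ≥ 2, which is false.

Unsatisfiable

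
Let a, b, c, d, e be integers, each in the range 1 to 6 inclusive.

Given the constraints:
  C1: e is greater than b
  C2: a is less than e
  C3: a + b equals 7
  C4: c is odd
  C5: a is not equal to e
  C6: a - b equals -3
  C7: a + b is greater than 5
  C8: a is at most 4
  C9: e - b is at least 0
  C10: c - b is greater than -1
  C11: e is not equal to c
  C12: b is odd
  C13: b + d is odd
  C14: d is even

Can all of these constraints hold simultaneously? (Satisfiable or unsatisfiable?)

Setting (a, b, c, d, e) = (2, 5, 5, 6, 6) satisfies everything: constraint 3: a + b = 7; constraint 6: a - b = -3; constraint 7: a + b = 7, and the others follow.

Satisfiable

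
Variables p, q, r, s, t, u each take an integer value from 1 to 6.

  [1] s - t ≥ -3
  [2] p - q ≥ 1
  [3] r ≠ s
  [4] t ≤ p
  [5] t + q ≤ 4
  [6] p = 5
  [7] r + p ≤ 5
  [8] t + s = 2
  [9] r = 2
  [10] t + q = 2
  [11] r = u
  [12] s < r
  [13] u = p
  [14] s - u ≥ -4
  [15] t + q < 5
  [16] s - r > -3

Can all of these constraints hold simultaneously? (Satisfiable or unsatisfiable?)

Constraint 9 fixes r = 2 and constraint 6 fixes p = 5. Constraints 11 and 13 give r = u = p, so r = p. But 2 ≠ 5 — contradiction.

Unsatisfiable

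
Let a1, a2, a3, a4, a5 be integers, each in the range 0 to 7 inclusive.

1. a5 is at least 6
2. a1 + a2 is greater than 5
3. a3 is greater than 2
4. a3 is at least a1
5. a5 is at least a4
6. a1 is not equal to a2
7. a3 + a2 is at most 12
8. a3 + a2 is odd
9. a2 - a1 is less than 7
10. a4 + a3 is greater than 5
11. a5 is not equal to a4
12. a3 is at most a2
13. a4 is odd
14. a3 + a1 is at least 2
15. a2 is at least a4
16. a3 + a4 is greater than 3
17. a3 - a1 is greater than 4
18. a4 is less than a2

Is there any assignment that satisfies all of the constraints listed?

Try a1 = 0, a2 = 6, a3 = 5, a4 = 1, a5 = 6.
Check constraint 2: a1 + a2 = 6; constraint 7: a3 + a2 = 11. The remaining constraints are straightforward to verify.

Satisfiable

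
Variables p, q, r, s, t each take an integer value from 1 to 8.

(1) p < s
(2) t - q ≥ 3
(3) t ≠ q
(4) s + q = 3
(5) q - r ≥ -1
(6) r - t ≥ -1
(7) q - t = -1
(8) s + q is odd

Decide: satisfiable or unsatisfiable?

Constraints 2, 5, and 6 give t − q ≥ 3, q − r ≥ -1, r − t ≥ -1.
Adding all 3 inequalities: the left sides telescope to 0, and the right sides sum to 3 + (-1) + (-1) = 1. So 0 ≥ 1, which is false.

Unsatisfiable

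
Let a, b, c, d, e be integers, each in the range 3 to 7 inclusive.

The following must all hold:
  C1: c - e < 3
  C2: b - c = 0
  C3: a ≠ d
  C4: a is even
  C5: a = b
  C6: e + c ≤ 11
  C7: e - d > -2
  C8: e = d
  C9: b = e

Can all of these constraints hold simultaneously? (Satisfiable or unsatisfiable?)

From constraints 5, 8, and 9, a = b = e = d, so a = d. But constraint 3 says a ≠ d. Contradiction.

Unsatisfiable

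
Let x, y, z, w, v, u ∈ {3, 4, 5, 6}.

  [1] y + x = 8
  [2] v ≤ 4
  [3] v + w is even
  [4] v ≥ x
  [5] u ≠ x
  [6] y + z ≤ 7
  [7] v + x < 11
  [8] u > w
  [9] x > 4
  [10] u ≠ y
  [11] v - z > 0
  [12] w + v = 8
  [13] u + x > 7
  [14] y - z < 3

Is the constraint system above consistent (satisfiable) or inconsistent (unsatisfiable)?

From constraint 9: x ≥ 5. From constraints 2 and 4: x ≤ v and v ≤ 4, so x ≤ 4. But 4 < 5, so no value of x works.

Unsatisfiable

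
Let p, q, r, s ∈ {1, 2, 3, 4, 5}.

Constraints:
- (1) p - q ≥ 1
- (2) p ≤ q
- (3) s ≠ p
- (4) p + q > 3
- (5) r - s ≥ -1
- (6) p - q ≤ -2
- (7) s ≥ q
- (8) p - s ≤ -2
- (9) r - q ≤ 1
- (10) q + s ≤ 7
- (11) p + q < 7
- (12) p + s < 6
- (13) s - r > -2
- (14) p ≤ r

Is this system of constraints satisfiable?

Unsatisfiable

Constraints 1, 5, 8, and 9 give r − s ≥ -1, s − p ≥ 2, p − q ≥ 1, q − r ≥ -1.
Adding all 4 inequalities: the left sides telescope to 0, and the right sides sum to (-1) + 2 + 1 + (-1) = 1. So 0 ≥ 1, which is false.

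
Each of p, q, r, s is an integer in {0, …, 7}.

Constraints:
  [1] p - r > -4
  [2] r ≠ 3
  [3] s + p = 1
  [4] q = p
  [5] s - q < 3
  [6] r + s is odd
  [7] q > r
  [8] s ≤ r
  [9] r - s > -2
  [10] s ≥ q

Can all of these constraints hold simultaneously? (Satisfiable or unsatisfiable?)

Unsatisfiable

Constraints 7, 8, and 10 give q ≤ s, s ≤ r, r < q. Chaining: q ≤ s ≤ r < q, which forces q < q — impossible.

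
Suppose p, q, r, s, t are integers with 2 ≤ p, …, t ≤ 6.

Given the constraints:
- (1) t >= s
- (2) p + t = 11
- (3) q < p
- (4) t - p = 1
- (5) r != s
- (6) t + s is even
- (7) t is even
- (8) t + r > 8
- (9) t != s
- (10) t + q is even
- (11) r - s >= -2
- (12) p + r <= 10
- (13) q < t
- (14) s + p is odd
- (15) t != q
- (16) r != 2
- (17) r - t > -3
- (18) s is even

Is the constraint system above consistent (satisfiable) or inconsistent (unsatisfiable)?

Satisfiable

One satisfying assignment is p = 5, q = 4, r = 5, s = 4, t = 6.
For the less obvious constraints — constraint 2: p + t = 11; constraint 4: t - p = 1 — and the others hold by inspection.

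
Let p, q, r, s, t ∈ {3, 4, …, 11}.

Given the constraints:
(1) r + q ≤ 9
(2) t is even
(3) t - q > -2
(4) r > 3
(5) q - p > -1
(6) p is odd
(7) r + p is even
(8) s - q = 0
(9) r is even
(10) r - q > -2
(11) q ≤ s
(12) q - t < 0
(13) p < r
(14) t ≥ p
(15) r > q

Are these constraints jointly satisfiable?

Constraint 9 makes r even and constraint 6 makes p odd, so r + p must be odd. Constraint 7 says r + p is even — contradiction.

Unsatisfiable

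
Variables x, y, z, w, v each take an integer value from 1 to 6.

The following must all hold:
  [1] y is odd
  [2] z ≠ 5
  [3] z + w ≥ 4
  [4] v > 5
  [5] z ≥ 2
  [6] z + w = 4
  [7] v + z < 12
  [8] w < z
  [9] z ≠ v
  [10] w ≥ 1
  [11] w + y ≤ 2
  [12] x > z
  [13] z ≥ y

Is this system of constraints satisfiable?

Satisfiable

Take x = 6, y = 1, z = 3, w = 1, v = 6. Then constraint 3: z + w = 4; constraint 6: z + w = 4; constraint 7: v + z = 9, and every other listed constraint is also met.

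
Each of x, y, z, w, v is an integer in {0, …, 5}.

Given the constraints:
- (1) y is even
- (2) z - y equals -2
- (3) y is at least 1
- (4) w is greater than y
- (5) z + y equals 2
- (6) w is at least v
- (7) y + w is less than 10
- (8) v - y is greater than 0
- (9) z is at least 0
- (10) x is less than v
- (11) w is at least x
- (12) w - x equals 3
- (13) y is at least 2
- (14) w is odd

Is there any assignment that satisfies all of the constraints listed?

Take x = 2, y = 2, z = 0, w = 5, v = 4. Then constraint 2: z - y = -2; constraint 5: z + y = 2, and every other listed constraint is also met.

Satisfiable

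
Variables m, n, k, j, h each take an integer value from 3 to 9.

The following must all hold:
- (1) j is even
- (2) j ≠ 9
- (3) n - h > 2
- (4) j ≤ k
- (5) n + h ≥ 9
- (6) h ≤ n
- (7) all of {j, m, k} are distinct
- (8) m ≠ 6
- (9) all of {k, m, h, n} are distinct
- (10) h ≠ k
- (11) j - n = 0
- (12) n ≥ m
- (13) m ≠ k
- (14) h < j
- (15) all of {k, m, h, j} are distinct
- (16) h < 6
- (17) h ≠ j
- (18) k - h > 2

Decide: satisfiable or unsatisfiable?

Satisfiable

Try m = 3, n = 8, k = 9, j = 8, h = 4.
Check constraint 3: n - h = 4; constraint 5: n + h = 12. The remaining constraints are straightforward to verify.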